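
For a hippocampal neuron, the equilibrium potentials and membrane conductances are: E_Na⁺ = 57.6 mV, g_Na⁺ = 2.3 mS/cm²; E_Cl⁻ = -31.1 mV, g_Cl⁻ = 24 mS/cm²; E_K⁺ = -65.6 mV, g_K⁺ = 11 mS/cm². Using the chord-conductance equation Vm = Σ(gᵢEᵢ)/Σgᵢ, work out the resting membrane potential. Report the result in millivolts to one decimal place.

Σ gᵢEᵢ = 2.3·(57.6) + 24·(-31.1) + 11·(-65.6) = -1335.52
Σ gᵢ = 2.3 + 24 + 11 = 37.3
Vm = -1335.52 / 37.3 = -35.80 mV

-35.8 mV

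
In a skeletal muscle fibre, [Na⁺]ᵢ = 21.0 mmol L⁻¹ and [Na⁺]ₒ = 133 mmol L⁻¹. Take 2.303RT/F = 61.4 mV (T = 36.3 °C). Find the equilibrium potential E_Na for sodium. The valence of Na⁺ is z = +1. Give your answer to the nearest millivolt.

E = (61.4/z) · log₁₀([Na⁺]_out/[Na⁺]_in) with z = +1.
= (61.4/1) · log₁₀(133/21.0) = 61.40 · log₁₀(6.333)
= 61.40 · (0.8016) = 49.22 mV

49 mV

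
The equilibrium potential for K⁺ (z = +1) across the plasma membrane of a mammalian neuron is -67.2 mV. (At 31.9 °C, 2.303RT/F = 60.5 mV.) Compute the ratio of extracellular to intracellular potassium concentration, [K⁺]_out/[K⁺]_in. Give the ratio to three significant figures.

log₁₀([out]/[in]) = E·z/(60.5) = -67.2 × 1 / 60.5 = -1.1107
[out]/[in] = 10^(-1.1107) = 0.07749

0.0775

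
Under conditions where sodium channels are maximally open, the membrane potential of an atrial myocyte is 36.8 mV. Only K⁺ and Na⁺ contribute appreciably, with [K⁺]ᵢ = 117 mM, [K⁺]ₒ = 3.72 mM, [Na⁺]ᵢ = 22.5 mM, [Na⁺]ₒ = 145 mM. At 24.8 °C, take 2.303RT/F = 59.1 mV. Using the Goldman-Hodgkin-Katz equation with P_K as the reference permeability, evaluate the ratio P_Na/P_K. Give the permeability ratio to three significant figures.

9.62

Let α = P_Na/P_K. GHK: Vm = 59.1·log₁₀[(Kₒ + α·Naₒ)/(Kᵢ + α·Naᵢ)].
10^(Vm/59.1) = 10^(36.8/59.1) = 4.1944
So 4.1944·(Kᵢ + α·Naᵢ) = Kₒ + α·Naₒ → α = (4.1944·117.0 − 3.72) / (145.0 − 4.1944·22.5)
α = (490.7 − 3.72) / (145.0 − 94.37) = 487/50.63 = 9.62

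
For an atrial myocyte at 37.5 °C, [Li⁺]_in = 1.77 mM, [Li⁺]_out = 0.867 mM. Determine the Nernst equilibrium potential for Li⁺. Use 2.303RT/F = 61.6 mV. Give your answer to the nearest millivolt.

E = (61.6/z) · log₁₀([Li⁺]_out/[Li⁺]_in) with z = +1.
= (61.6/1) · log₁₀(0.867/1.77) = 61.60 · log₁₀(0.4898)
= 61.60 · (-0.3100) = -19.09 mV

-19 mV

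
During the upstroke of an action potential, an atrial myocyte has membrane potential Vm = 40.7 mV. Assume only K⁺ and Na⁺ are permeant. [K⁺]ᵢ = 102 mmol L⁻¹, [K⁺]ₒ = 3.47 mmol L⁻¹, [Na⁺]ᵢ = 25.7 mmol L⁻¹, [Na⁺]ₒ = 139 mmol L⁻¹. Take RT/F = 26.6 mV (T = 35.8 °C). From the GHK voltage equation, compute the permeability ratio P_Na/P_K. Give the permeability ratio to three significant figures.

23.0

Let α = P_Na/P_K. GHK: Vm = 26.6·ln[(Kₒ + α·Naₒ)/(Kᵢ + α·Naᵢ)].
e^(Vm/26.6) = e^(40.7/26.6) = 4.6185
So 4.6185·(Kᵢ + α·Naᵢ) = Kₒ + α·Naₒ → α = (4.6185·102.0 − 3.47) / (139.0 − 4.6185·25.7)
α = (471.1 − 3.47) / (139.0 − 118.7) = 467.6/20.3 = 23.03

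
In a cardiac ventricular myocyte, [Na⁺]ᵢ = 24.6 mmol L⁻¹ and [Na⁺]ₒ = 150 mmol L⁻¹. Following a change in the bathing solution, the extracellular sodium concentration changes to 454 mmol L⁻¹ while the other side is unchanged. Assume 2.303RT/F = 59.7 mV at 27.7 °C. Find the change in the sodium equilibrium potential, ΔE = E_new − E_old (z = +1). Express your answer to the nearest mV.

E_old = (59.7/1)·log₁₀(150/24.6) = 46.87 mV
E_new = (59.7/1)·log₁₀(454/24.6) = 75.59 mV
ΔE = 75.59 − (46.87) = 28.71 mV

29 mV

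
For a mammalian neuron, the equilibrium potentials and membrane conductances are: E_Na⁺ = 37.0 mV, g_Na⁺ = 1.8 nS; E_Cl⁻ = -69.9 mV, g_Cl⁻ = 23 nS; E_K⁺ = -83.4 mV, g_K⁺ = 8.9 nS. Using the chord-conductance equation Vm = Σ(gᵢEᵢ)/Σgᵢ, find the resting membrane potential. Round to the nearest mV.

-68 mV

Σ gᵢEᵢ = 1.8·(37.0) + 23·(-69.9) + 8.9·(-83.4) = -2283.36
Σ gᵢ = 1.8 + 23 + 8.9 = 33.7
Vm = -2283.36 / 33.7 = -67.76 mV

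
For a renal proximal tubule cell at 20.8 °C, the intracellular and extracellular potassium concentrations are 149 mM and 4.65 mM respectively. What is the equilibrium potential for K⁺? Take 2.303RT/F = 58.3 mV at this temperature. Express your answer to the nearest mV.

E = (58.3/z) · log₁₀([K⁺]_out/[K⁺]_in) with z = +1.
= (58.3/1) · log₁₀(4.65/149) = 58.30 · log₁₀(0.03121)
= 58.30 · (-1.5057) = -87.78 mV

-88 mV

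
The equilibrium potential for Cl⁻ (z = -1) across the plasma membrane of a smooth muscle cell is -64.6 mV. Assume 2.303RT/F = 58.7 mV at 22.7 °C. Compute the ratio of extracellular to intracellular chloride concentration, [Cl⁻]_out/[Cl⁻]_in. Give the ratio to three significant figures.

12.6

log₁₀([out]/[in]) = E·z/(58.7) = -64.6 × -1 / 58.7 = 1.1005
[out]/[in] = 10^(1.1005) = 12.6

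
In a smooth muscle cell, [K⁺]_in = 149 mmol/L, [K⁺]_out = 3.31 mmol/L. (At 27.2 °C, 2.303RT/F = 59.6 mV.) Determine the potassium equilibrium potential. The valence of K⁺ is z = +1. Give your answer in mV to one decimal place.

E = (59.6/z) · log₁₀([K⁺]_out/[K⁺]_in) with z = +1.
= (59.6/1) · log₁₀(3.31/149) = 59.60 · log₁₀(0.02221)
= 59.60 · (-1.6534) = -98.54 mV

-98.5 mV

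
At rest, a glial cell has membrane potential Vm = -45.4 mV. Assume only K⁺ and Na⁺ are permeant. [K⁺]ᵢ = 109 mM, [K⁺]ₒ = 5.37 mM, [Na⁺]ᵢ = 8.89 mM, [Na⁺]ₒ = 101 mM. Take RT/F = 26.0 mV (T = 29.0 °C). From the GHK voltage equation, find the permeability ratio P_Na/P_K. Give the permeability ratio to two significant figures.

Let α = P_Na/P_K. GHK: Vm = 26.0·ln[(Kₒ + α·Naₒ)/(Kᵢ + α·Naᵢ)].
e^(Vm/26.0) = e^(-45.4/26.0) = 0.17444
So 0.17444·(Kᵢ + α·Naᵢ) = Kₒ + α·Naₒ → α = (0.17444·109.0 − 5.37) / (101.0 − 0.17444·8.89)
α = (19.01 − 5.37) / (101.0 − 1.551) = 13.64/99.45 = 0.1372

0.14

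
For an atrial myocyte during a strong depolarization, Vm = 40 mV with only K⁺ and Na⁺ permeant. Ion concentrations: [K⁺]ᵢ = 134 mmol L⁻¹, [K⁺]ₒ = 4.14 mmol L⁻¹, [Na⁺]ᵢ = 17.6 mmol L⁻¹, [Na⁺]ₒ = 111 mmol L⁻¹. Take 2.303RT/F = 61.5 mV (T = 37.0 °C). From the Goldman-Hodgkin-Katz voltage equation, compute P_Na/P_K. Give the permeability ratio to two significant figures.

Let α = P_Na/P_K. GHK: Vm = 61.5·log₁₀[(Kₒ + α·Naₒ)/(Kᵢ + α·Naᵢ)].
10^(Vm/61.5) = 10^(40.0/61.5) = 4.471
So 4.471·(Kᵢ + α·Naᵢ) = Kₒ + α·Naₒ → α = (4.471·134.0 − 4.14) / (111.0 − 4.471·17.6)
α = (599.1 − 4.14) / (111.0 − 78.69) = 595/32.31 = 18.41

18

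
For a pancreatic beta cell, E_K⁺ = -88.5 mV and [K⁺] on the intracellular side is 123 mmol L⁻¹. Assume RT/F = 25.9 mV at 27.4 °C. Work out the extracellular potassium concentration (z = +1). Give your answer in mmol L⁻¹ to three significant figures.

4.04 mmol L⁻¹

Nernst: E = (25.9/1) · ln([out]/[in]), so ln([out]/[in]) = -88.5 × 1 / 25.9 = -3.4170.
[out]/[in] = e^(-3.4170) = 0.03281.
[out] = 0.03281 × 123 = 4.036 mmol L⁻¹.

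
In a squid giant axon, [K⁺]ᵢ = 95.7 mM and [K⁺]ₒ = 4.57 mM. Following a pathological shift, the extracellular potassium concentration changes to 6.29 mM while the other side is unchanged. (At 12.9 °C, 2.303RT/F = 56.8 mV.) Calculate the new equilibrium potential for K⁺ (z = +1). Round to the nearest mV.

-67 mV

After the shift: [K⁺]_out = 6.29, [K⁺]_in = 95.7 mM.
E_new = (56.8/1)·log₁₀(6.29/95.7) = 56.80 · (-1.1823) = -67.15 mV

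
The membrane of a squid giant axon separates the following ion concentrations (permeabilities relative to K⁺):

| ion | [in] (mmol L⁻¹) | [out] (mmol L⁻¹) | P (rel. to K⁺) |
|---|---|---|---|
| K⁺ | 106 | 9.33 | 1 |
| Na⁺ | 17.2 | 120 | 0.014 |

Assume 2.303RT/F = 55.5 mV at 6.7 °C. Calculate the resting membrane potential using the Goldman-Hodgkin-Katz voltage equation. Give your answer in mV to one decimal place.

-54.6 mV

Vm = 55.5 · log₁₀[(Σ P·[cation]ₒ + Σ P·[anion]ᵢ) / (Σ P·[cation]ᵢ + Σ P·[anion]ₒ)]
Numerator = 1×9.33 + 0.014×120 = 11.01
Denominator = 1×106 + 0.014×17.2 = 106.2
Vm = 55.5 · log₁₀(0.10363) = 55.5 × (-0.9845) = -54.64 mV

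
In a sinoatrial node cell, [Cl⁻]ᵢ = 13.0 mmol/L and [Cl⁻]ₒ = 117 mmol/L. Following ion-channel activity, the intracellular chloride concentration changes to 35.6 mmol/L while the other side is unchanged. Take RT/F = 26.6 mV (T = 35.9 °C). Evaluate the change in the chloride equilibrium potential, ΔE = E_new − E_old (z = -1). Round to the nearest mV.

27 mV

E_old = (26.6/-1)·ln(117/13.0) = -58.45 mV
E_new = (26.6/-1)·ln(117/35.6) = -31.65 mV
ΔE = -31.65 − (-58.45) = 26.80 mV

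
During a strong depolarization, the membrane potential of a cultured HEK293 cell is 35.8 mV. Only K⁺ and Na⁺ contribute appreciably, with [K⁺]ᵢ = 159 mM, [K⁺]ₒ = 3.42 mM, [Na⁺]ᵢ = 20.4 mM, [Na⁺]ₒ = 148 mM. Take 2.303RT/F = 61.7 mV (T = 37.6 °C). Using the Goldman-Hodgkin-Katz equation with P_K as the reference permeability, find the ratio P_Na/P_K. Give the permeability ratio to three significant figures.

8.54

Let α = P_Na/P_K. GHK: Vm = 61.7·log₁₀[(Kₒ + α·Naₒ)/(Kᵢ + α·Naᵢ)].
10^(Vm/61.7) = 10^(35.8/61.7) = 3.8039
So 3.8039·(Kᵢ + α·Naᵢ) = Kₒ + α·Naₒ → α = (3.8039·159.0 − 3.42) / (148.0 − 3.8039·20.4)
α = (604.8 − 3.42) / (148.0 − 77.6) = 601.4/70.4 = 8.542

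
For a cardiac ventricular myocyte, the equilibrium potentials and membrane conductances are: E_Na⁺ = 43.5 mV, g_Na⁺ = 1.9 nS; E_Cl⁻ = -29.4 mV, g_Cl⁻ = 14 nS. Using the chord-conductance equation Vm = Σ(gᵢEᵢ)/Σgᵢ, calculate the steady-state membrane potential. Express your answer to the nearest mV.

Σ gᵢEᵢ = 1.9·(43.5) + 14·(-29.4) = -328.95
Σ gᵢ = 1.9 + 14 = 15.9
Vm = -328.95 / 15.9 = -20.69 mV

-21 mV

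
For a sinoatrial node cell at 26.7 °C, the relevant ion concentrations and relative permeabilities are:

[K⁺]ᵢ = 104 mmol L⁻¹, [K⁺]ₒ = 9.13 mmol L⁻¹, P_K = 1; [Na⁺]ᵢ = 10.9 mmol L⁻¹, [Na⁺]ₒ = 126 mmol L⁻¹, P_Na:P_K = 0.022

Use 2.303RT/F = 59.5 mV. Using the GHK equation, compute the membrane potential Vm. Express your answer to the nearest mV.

-56 mV

Vm = 59.5 · log₁₀[(Σ P·[cation]ₒ + Σ P·[anion]ᵢ) / (Σ P·[cation]ᵢ + Σ P·[anion]ₒ)]
Numerator = 1×9.13 + 0.022×126 = 11.9
Denominator = 1×104 + 0.022×10.9 = 104.2
Vm = 59.5 · log₁₀(0.11418) = 59.5 × (-0.9424) = -56.07 mV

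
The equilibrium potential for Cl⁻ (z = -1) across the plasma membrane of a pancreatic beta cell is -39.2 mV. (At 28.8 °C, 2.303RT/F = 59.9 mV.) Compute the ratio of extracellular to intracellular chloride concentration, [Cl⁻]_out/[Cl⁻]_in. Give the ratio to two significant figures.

4.5

log₁₀([out]/[in]) = E·z/(59.9) = -39.2 × -1 / 59.9 = 0.6544
[out]/[in] = 10^(0.6544) = 4.513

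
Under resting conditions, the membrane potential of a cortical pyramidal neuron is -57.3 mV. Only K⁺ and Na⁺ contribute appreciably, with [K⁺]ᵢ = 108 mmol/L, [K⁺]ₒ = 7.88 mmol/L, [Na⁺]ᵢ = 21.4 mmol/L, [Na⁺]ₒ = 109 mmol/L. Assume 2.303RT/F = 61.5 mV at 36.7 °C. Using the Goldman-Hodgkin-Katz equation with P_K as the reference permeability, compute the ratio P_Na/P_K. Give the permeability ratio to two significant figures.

0.045

Let α = P_Na/P_K. GHK: Vm = 61.5·log₁₀[(Kₒ + α·Naₒ)/(Kᵢ + α·Naᵢ)].
10^(Vm/61.5) = 10^(-57.3/61.5) = 0.11703
So 0.11703·(Kᵢ + α·Naᵢ) = Kₒ + α·Naₒ → α = (0.11703·108.0 − 7.88) / (109.0 − 0.11703·21.4)
α = (12.64 − 7.88) / (109.0 − 2.504) = 4.759/106.5 = 0.04469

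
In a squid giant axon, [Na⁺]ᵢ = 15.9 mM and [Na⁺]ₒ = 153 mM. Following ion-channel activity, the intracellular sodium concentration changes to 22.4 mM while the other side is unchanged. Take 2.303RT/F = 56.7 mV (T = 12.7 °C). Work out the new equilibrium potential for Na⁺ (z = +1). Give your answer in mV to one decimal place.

47.3 mV

After the shift: [Na⁺]_out = 153, [Na⁺]_in = 22.4 mM.
E_new = (56.7/1)·log₁₀(153/22.4) = 56.70 · (0.8344) = 47.31 mV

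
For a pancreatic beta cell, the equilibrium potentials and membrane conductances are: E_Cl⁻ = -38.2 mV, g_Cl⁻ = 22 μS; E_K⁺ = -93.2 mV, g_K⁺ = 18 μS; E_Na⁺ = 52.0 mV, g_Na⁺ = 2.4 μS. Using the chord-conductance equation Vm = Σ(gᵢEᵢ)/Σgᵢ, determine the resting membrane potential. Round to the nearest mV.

-56 mV

Σ gᵢEᵢ = 22·(-38.2) + 18·(-93.2) + 2.4·(52.0) = -2393.20
Σ gᵢ = 22 + 18 + 2.4 = 42.4
Vm = -2393.20 / 42.4 = -56.44 mV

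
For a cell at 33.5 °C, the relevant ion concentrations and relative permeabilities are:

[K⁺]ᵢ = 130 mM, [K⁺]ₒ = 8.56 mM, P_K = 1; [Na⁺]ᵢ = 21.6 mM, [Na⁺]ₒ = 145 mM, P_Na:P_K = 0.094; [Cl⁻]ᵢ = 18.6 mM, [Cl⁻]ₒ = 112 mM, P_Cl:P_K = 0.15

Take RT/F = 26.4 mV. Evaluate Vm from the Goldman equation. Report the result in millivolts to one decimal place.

Vm = 26.4 · ln[(Σ P·[cation]ₒ + Σ P·[anion]ᵢ) / (Σ P·[cation]ᵢ + Σ P·[anion]ₒ)]
Numerator = 1×8.56 + 0.094×145 + 0.15×18.6 = 24.98
Denominator = 1×130 + 0.094×21.6 + 0.15×112 = 148.8
Vm = 26.4 · ln(0.16784) = 26.4 × (-1.7847) = -47.12 mV

-47.1 mV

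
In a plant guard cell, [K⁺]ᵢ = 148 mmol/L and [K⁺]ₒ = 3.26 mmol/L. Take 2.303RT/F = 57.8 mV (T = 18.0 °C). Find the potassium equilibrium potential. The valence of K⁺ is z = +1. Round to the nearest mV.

E = (57.8/z) · log₁₀([K⁺]_out/[K⁺]_in) with z = +1.
= (57.8/1) · log₁₀(3.26/148) = 57.80 · log₁₀(0.02203)
= 57.80 · (-1.6570) = -95.78 mV

-96 mV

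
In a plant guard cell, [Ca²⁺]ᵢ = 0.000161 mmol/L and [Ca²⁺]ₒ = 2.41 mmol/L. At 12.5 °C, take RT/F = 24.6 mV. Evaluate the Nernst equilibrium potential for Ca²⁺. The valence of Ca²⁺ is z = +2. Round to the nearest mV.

118 mV

E = (24.6/z) · ln([Ca²⁺]_out/[Ca²⁺]_in) with z = +2.
= (24.6/2) · ln(2.41/0.000161) = 12.30 · ln(1.497e+04)
= 12.30 · (9.6137) = 118.25 mV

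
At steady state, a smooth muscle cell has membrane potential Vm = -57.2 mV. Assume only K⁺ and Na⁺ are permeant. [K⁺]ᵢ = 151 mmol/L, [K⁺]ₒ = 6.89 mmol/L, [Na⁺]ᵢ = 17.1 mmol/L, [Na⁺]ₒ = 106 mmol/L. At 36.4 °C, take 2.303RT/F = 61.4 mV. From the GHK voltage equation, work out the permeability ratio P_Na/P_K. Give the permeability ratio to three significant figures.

Let α = P_Na/P_K. GHK: Vm = 61.4·log₁₀[(Kₒ + α·Naₒ)/(Kᵢ + α·Naᵢ)].
10^(Vm/61.4) = 10^(-57.2/61.4) = 0.11706
So 0.11706·(Kᵢ + α·Naᵢ) = Kₒ + α·Naₒ → α = (0.11706·151.0 − 6.89) / (106.0 − 0.11706·17.1)
α = (17.68 − 6.89) / (106.0 − 2.002) = 10.79/104 = 0.1037

0.104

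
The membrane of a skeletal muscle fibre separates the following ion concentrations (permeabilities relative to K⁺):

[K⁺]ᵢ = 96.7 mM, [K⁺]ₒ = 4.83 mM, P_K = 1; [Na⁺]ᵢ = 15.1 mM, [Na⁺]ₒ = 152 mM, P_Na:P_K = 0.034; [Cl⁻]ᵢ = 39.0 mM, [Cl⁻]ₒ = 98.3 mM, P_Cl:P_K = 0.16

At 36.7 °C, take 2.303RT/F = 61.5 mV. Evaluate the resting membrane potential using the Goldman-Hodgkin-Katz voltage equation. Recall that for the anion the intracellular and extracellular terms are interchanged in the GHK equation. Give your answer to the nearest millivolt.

Vm = 61.5 · log₁₀[(Σ P·[cation]ₒ + Σ P·[anion]ᵢ) / (Σ P·[cation]ᵢ + Σ P·[anion]ₒ)]
Numerator = 1×4.83 + 0.034×152 + 0.16×39.0 = 16.24
Denominator = 1×96.7 + 0.034×15.1 + 0.16×98.3 = 112.9
Vm = 61.5 · log₁₀(0.14377) = 61.5 × (-0.8423) = -51.80 mV

-52 mV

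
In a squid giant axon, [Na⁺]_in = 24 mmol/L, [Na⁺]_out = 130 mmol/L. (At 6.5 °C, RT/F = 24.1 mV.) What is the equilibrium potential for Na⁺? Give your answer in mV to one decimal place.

40.7 mV

E = (24.1/z) · ln([Na⁺]_out/[Na⁺]_in) with z = +1.
= (24.1/1) · ln(130/24) = 24.10 · ln(5.417)
= 24.10 · (1.6895) = 40.72 mV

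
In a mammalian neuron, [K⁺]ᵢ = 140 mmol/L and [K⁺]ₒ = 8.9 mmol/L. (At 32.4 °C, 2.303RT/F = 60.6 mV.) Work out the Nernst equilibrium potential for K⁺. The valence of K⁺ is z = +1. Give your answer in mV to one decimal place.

E = (60.6/z) · log₁₀([K⁺]_out/[K⁺]_in) with z = +1.
= (60.6/1) · log₁₀(8.9/140) = 60.60 · log₁₀(0.06357)
= 60.60 · (-1.1967) = -72.52 mV

-72.5 mV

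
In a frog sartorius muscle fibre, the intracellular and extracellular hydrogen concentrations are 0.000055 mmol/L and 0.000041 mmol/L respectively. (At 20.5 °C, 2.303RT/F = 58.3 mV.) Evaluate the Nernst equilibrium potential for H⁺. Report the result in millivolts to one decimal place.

E = (58.3/z) · log₁₀([H⁺]_out/[H⁺]_in) with z = +1.
= (58.3/1) · log₁₀(0.000041/0.000055) = 58.30 · log₁₀(0.7455)
= 58.30 · (-0.1276) = -7.44 mV

-7.4 mV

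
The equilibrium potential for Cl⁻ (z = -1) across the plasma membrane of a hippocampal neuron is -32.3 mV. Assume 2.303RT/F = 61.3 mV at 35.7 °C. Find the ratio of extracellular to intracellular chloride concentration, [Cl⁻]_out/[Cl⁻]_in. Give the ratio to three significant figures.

3.36

log₁₀([out]/[in]) = E·z/(61.3) = -32.3 × -1 / 61.3 = 0.5269
[out]/[in] = 10^(0.5269) = 3.364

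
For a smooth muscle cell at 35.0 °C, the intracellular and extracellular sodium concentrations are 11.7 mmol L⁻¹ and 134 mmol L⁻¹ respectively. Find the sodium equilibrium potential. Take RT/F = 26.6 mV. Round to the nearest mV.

E = (26.6/z) · ln([Na⁺]_out/[Na⁺]_in) with z = +1.
= (26.6/1) · ln(134/11.7) = 26.60 · ln(11.45)
= 26.60 · (2.4383) = 64.86 mV

65 mV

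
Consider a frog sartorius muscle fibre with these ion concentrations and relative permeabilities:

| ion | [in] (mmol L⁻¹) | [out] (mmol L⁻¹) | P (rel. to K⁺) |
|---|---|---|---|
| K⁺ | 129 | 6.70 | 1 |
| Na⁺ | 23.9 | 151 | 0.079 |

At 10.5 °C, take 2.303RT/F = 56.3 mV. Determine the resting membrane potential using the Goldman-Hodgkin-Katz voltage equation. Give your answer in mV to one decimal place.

-47.7 mV

Vm = 56.3 · log₁₀[(Σ P·[cation]ₒ + Σ P·[anion]ᵢ) / (Σ P·[cation]ᵢ + Σ P·[anion]ₒ)]
Numerator = 1×6.70 + 0.079×151 = 18.63
Denominator = 1×129 + 0.079×23.9 = 130.9
Vm = 56.3 · log₁₀(0.14233) = 56.3 × (-0.8467) = -47.67 mV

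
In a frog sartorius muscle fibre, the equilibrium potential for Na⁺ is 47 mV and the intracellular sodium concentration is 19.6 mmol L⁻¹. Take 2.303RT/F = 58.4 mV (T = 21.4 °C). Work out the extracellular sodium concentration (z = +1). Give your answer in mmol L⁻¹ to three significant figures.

125 mmol L⁻¹

Nernst: E = (58.4/1) · log₁₀([out]/[in]), so log₁₀([out]/[in]) = 47.0 × 1 / 58.4 = 0.8048.
[out]/[in] = 10^(0.8048) = 6.38.
[out] = 6.38 × 19.6 = 125 mmol L⁻¹.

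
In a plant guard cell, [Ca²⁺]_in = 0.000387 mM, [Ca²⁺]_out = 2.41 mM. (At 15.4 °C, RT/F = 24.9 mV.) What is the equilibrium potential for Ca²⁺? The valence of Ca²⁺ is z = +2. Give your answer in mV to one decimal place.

E = (24.9/z) · ln([Ca²⁺]_out/[Ca²⁺]_in) with z = +2.
= (24.9/2) · ln(2.41/0.000387) = 12.45 · ln(6227)
= 12.45 · (8.7367) = 108.77 mV

108.8 mV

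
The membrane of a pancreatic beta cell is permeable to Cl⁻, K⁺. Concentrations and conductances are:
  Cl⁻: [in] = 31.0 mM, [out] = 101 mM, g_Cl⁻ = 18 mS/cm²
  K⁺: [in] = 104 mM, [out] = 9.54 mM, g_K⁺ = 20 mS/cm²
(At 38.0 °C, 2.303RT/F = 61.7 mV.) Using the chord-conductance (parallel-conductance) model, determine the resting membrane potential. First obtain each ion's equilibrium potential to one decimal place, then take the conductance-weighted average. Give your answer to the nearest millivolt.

E_Cl⁻ = (61.7/-1)·log₁₀(101/31.0) = -31.6 mV
E_K⁺ = (61.7/1)·log₁₀(9.54/104) = -64.0 mV
Vm = (Σ gᵢEᵢ)/(Σ gᵢ) = (18·-31.6 + 20·-64.0) / (18 + 20)
= -1848.80 / 38 = -48.65 mV

-49 mV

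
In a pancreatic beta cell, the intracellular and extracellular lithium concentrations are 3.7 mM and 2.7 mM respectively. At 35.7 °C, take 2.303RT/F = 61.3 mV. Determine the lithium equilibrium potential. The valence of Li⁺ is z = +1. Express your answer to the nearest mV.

E = (61.3/z) · log₁₀([Li⁺]_out/[Li⁺]_in) with z = +1.
= (61.3/1) · log₁₀(2.7/3.7) = 61.30 · log₁₀(0.7297)
= 61.30 · (-0.1368) = -8.39 mV

-8 mV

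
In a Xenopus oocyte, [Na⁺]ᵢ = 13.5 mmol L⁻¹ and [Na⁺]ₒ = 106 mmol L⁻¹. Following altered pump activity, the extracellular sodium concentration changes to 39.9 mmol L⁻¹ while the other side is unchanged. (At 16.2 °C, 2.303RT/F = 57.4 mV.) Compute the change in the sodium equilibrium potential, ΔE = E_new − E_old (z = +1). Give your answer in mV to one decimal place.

E_old = (57.4/1)·log₁₀(106/13.5) = 51.37 mV
E_new = (57.4/1)·log₁₀(39.9/13.5) = 27.01 mV
ΔE = 27.01 − (51.37) = -24.36 mV

-24.4 mV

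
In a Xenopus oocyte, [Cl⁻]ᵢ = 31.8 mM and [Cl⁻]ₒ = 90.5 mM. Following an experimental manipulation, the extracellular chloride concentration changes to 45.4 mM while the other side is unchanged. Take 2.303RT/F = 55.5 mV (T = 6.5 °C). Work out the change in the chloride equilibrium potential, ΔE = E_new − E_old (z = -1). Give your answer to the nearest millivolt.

E_old = (55.5/-1)·log₁₀(90.5/31.8) = -25.21 mV
E_new = (55.5/-1)·log₁₀(45.4/31.8) = -8.58 mV
ΔE = -8.58 − (-25.21) = 16.63 mV

17 mV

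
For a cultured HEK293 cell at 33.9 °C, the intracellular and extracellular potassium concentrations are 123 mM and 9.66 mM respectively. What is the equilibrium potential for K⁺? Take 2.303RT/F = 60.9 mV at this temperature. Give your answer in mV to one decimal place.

-67.3 mV

E = (60.9/z) · log₁₀([K⁺]_out/[K⁺]_in) with z = +1.
= (60.9/1) · log₁₀(9.66/123) = 60.90 · log₁₀(0.07854)
= 60.90 · (-1.1049) = -67.29 mV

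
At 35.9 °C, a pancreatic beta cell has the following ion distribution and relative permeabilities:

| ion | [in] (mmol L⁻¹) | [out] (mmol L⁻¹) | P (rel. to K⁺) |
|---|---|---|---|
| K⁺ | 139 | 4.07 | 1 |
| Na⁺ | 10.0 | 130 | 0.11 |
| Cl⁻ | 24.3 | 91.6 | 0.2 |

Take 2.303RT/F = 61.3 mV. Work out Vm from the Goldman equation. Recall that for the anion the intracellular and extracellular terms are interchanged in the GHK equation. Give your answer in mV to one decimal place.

-51.1 mV

Vm = 61.3 · log₁₀[(Σ P·[cation]ₒ + Σ P·[anion]ᵢ) / (Σ P·[cation]ᵢ + Σ P·[anion]ₒ)]
Numerator = 1×4.07 + 0.11×130 + 0.2×24.3 = 23.23
Denominator = 1×139 + 0.11×10.0 + 0.2×91.6 = 158.4
Vm = 61.3 · log₁₀(0.14664) = 61.3 × (-0.8338) = -51.11 mV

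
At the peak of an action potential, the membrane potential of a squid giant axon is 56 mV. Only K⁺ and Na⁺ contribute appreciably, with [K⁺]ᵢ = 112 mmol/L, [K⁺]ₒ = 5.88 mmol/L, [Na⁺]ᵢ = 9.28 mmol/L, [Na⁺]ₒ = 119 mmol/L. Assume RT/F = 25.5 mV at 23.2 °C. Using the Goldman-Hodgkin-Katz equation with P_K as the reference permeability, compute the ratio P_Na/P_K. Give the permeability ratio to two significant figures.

Let α = P_Na/P_K. GHK: Vm = 25.5·ln[(Kₒ + α·Naₒ)/(Kᵢ + α·Naᵢ)].
e^(Vm/25.5) = e^(56.0/25.5) = 8.9897
So 8.9897·(Kᵢ + α·Naᵢ) = Kₒ + α·Naₒ → α = (8.9897·112.0 − 5.88) / (119.0 − 8.9897·9.28)
α = (1007 − 5.88) / (119.0 − 83.42) = 1001/35.58 = 28.14

28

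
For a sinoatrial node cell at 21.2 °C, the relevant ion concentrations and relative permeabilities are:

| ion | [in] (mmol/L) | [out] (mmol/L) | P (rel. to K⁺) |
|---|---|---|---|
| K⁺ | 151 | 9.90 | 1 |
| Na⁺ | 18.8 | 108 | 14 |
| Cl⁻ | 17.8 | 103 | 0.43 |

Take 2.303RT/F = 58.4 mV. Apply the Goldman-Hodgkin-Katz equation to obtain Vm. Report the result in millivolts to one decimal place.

30.6 mV

Vm = 58.4 · log₁₀[(Σ P·[cation]ₒ + Σ P·[anion]ᵢ) / (Σ P·[cation]ᵢ + Σ P·[anion]ₒ)]
Numerator = 1×9.90 + 14×108 + 0.43×17.8 = 1530
Denominator = 1×151 + 14×18.8 + 0.43×103 = 458.5
Vm = 58.4 · log₁₀(3.3361) = 58.4 × (0.5232) = 30.56 mV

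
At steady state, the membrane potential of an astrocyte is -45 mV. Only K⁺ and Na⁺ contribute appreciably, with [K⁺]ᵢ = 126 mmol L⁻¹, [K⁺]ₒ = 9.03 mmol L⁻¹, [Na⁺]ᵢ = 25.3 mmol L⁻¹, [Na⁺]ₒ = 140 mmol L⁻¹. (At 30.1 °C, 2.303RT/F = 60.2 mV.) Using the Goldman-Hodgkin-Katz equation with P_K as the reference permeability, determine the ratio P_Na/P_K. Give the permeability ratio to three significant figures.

Let α = P_Na/P_K. GHK: Vm = 60.2·log₁₀[(Kₒ + α·Naₒ)/(Kᵢ + α·Naᵢ)].
10^(Vm/60.2) = 10^(-45.0/60.2) = 0.17885
So 0.17885·(Kᵢ + α·Naᵢ) = Kₒ + α·Naₒ → α = (0.17885·126.0 − 9.03) / (140.0 − 0.17885·25.3)
α = (22.54 − 9.03) / (140.0 − 4.525) = 13.51/135.5 = 0.09969

0.0997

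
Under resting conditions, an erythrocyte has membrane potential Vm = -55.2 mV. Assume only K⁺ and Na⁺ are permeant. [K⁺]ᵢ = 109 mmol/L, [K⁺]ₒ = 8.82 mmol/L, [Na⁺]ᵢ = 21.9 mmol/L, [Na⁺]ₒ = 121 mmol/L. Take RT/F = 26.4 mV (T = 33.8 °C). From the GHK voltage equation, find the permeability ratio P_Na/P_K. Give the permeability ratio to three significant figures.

0.0393

Let α = P_Na/P_K. GHK: Vm = 26.4·ln[(Kₒ + α·Naₒ)/(Kᵢ + α·Naᵢ)].
e^(Vm/26.4) = e^(-55.2/26.4) = 0.12357
So 0.12357·(Kᵢ + α·Naᵢ) = Kₒ + α·Naₒ → α = (0.12357·109.0 − 8.82) / (121.0 − 0.12357·21.9)
α = (13.47 − 8.82) / (121.0 − 2.706) = 4.65/118.3 = 0.03931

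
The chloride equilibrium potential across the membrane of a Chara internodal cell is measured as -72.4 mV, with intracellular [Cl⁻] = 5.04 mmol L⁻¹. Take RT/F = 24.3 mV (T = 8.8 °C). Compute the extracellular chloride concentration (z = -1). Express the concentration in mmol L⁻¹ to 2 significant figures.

Nernst: E = (24.3/-1) · ln([out]/[in]), so ln([out]/[in]) = -72.4 × -1 / 24.3 = 2.9794.
[out]/[in] = e^(2.9794) = 19.68.
[out] = 19.68 × 5.04 = 99.17 mmol L⁻¹.

99 mmol L⁻¹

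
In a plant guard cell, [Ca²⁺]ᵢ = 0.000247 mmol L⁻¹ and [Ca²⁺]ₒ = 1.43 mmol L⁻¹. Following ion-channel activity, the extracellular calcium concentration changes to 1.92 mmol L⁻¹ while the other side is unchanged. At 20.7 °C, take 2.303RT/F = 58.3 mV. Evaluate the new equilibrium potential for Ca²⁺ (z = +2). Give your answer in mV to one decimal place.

113.4 mV

After the shift: [Ca²⁺]_out = 1.92, [Ca²⁺]_in = 0.000247 mmol L⁻¹.
E_new = (58.3/2)·log₁₀(1.92/0.000247) = 29.15 · (3.8906) = 113.41 mV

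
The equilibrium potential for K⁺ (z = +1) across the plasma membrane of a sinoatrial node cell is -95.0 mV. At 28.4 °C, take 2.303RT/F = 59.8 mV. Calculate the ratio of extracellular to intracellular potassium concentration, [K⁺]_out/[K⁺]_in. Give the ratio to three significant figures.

log₁₀([out]/[in]) = E·z/(59.8) = -95.0 × 1 / 59.8 = -1.5886
[out]/[in] = 10^(-1.5886) = 0.02579

0.0258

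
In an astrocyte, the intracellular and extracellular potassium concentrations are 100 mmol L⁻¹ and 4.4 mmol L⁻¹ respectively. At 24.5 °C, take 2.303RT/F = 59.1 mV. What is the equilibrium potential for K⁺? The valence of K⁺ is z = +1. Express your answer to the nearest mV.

-80 mV

E = (59.1/z) · log₁₀([K⁺]_out/[K⁺]_in) with z = +1.
= (59.1/1) · log₁₀(4.4/100) = 59.10 · log₁₀(0.044)
= 59.10 · (-1.3565) = -80.17 mV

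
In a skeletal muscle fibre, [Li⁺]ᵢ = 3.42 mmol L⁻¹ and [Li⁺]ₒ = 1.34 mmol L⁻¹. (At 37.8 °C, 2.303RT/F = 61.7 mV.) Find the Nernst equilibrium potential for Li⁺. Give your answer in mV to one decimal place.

E = (61.7/z) · log₁₀([Li⁺]_out/[Li⁺]_in) with z = +1.
= (61.7/1) · log₁₀(1.34/3.42) = 61.70 · log₁₀(0.3918)
= 61.70 · (-0.4069) = -25.11 mV

-25.1 mV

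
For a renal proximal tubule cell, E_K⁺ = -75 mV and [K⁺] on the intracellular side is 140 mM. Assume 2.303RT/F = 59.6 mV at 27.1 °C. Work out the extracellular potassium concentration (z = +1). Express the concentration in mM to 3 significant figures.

Nernst: E = (59.6/1) · log₁₀([out]/[in]), so log₁₀([out]/[in]) = -75.0 × 1 / 59.6 = -1.2584.
[out]/[in] = 10^(-1.2584) = 0.05516.
[out] = 0.05516 × 140 = 7.722 mM.

7.72 mM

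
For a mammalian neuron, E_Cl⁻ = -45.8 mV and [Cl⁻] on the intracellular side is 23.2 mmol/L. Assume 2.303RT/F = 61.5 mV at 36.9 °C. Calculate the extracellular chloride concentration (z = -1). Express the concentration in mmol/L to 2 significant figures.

130 mmol/L

Nernst: E = (61.5/-1) · log₁₀([out]/[in]), so log₁₀([out]/[in]) = -45.8 × -1 / 61.5 = 0.7447.
[out]/[in] = 10^(0.7447) = 5.555.
[out] = 5.555 × 23.2 = 128.9 mmol/L.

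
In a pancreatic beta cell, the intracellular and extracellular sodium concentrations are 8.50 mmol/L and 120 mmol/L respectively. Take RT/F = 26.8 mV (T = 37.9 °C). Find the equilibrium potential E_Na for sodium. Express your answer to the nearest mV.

71 mV

E = (26.8/z) · ln([Na⁺]_out/[Na⁺]_in) with z = +1.
= (26.8/1) · ln(120/8.50) = 26.80 · ln(14.12)
= 26.80 · (2.6474) = 70.95 mV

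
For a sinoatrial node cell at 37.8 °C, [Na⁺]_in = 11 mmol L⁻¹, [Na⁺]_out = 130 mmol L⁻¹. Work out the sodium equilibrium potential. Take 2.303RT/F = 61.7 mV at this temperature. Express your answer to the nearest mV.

E = (61.7/z) · log₁₀([Na⁺]_out/[Na⁺]_in) with z = +1.
= (61.7/1) · log₁₀(130/11) = 61.70 · log₁₀(11.82)
= 61.70 · (1.0726) = 66.18 mV

66 mV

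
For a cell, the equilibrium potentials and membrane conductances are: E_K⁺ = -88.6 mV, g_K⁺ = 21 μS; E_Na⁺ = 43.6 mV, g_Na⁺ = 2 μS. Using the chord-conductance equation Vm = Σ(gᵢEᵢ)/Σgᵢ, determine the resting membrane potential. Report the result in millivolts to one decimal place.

-77.1 mV

Σ gᵢEᵢ = 21·(-88.6) + 2·(43.6) = -1773.40
Σ gᵢ = 21 + 2 = 23
Vm = -1773.40 / 23 = -77.10 mV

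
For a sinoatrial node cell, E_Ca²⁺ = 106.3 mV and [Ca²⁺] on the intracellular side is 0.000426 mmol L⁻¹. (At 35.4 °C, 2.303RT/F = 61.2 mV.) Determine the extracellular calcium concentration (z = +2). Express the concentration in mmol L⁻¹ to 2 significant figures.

Nernst: E = (61.2/2) · log₁₀([out]/[in]), so log₁₀([out]/[in]) = 106.3 × 2 / 61.2 = 3.4739.
[out]/[in] = 10^(3.4739) = 2978.
[out] = 2978 × 0.000426 = 1.268 mmol L⁻¹.

1.3 mmol L⁻¹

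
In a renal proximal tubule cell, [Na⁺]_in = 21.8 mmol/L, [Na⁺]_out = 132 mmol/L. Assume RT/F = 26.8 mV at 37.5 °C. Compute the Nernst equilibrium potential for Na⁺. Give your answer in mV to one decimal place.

48.3 mV

E = (26.8/z) · ln([Na⁺]_out/[Na⁺]_in) with z = +1.
= (26.8/1) · ln(132/21.8) = 26.80 · ln(6.055)
= 26.80 · (1.8009) = 48.26 mV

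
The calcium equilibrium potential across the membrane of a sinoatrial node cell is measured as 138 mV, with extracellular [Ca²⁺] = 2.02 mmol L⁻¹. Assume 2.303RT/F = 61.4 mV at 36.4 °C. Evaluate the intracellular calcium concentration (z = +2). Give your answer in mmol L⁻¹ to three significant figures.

Nernst: E = (61.4/2) · log₁₀([out]/[in]), so log₁₀([out]/[in]) = 138.0 × 2 / 61.4 = 4.4951.
[out]/[in] = 10^(4.4951) = 3.127e+04.
[in] = 2.02 / 3.127e+04 = 6.46e-05 mmol L⁻¹.

0.0000646 mmol L⁻¹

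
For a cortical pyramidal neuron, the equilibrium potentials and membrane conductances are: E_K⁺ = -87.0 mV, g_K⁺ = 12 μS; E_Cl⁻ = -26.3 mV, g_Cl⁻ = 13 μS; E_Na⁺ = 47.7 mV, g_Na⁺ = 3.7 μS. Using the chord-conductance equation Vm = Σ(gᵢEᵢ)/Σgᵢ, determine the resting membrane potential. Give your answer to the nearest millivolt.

Σ gᵢEᵢ = 12·(-87.0) + 13·(-26.3) + 3.7·(47.7) = -1209.41
Σ gᵢ = 12 + 13 + 3.7 = 28.7
Vm = -1209.41 / 28.7 = -42.14 mV

-42 mV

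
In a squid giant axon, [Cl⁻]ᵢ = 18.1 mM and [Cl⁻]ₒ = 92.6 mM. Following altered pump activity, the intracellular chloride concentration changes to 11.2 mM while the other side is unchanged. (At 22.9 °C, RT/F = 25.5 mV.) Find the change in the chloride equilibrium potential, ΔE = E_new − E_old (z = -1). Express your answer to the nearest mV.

E_old = (25.5/-1)·ln(92.6/18.1) = -41.63 mV
E_new = (25.5/-1)·ln(92.6/11.2) = -53.87 mV
ΔE = -53.87 − (-41.63) = -12.24 mV

-12 mV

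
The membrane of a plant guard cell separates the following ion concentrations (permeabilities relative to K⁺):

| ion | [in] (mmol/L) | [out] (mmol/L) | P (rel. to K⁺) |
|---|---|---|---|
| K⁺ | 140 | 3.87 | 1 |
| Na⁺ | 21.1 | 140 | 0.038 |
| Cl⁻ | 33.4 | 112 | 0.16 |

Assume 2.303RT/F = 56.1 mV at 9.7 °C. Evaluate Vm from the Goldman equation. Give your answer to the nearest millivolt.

Vm = 56.1 · log₁₀[(Σ P·[cation]ₒ + Σ P·[anion]ᵢ) / (Σ P·[cation]ᵢ + Σ P·[anion]ₒ)]
Numerator = 1×3.87 + 0.038×140 + 0.16×33.4 = 14.53
Denominator = 1×140 + 0.038×21.1 + 0.16×112 = 158.7
Vm = 56.1 · log₁₀(0.091569) = 56.1 × (-1.0383) = -58.25 mV

-58 mV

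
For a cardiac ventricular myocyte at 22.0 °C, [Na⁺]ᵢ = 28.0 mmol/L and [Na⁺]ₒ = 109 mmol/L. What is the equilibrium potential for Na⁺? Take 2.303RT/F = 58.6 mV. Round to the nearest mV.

35 mV

E = (58.6/z) · log₁₀([Na⁺]_out/[Na⁺]_in) with z = +1.
= (58.6/1) · log₁₀(109/28.0) = 58.60 · log₁₀(3.893)
= 58.60 · (0.5903) = 34.59 mV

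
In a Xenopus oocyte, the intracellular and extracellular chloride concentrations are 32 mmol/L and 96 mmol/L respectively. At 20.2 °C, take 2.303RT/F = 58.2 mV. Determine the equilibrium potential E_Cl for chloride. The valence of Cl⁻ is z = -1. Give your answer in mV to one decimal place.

E = (58.2/z) · log₁₀([Cl⁻]_out/[Cl⁻]_in) with z = -1.
For an anion, dividing by z = -1 reverses the sign.
= (58.2/-1) · log₁₀(96/32) = -58.20 · log₁₀(3)
= -58.20 · (0.4771) = -27.77 mV

-27.8 mV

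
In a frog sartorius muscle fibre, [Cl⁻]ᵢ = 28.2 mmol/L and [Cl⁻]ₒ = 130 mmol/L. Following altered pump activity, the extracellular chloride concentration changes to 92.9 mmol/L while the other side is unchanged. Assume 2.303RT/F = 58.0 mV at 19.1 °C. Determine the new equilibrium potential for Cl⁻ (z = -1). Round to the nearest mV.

After the shift: [Cl⁻]_out = 92.9, [Cl⁻]_in = 28.2 mmol/L.
E_new = (58.0/-1)·log₁₀(92.9/28.2) = -58.00 · (0.5178) = -30.03 mV

-30 mV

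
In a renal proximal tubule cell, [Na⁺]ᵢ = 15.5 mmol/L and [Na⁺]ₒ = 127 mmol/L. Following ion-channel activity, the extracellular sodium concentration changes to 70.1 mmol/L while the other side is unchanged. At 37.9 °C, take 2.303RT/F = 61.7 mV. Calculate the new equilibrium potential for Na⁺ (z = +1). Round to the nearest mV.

After the shift: [Na⁺]_out = 70.1, [Na⁺]_in = 15.5 mmol/L.
E_new = (61.7/1)·log₁₀(70.1/15.5) = 61.70 · (0.6554) = 40.44 mV

40 mV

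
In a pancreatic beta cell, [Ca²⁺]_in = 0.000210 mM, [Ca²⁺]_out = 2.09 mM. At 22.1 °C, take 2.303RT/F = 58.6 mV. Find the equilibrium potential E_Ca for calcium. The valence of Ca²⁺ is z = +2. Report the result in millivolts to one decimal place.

117.1 mV

E = (58.6/z) · log₁₀([Ca²⁺]_out/[Ca²⁺]_in) with z = +2.
= (58.6/2) · log₁₀(2.09/0.000210) = 29.30 · log₁₀(9952)
= 29.30 · (3.9979) = 117.14 mV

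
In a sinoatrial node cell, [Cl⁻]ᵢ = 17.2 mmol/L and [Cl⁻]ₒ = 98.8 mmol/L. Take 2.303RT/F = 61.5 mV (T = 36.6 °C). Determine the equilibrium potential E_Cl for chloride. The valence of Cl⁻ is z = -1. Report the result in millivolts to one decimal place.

E = (61.5/z) · log₁₀([Cl⁻]_out/[Cl⁻]_in) with z = -1.
For an anion, dividing by z = -1 reverses the sign.
= (61.5/-1) · log₁₀(98.8/17.2) = -61.50 · log₁₀(5.744)
= -61.50 · (0.7592) = -46.69 mV

-46.7 mV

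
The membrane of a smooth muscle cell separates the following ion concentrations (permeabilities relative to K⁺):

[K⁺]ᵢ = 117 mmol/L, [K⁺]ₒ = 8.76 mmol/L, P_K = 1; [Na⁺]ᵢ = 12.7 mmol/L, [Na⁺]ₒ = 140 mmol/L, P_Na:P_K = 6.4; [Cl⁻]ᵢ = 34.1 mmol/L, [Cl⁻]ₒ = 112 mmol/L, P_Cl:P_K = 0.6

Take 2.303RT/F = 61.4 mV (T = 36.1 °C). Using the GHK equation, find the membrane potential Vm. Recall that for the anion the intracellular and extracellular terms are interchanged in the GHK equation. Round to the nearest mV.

33 mV

Vm = 61.4 · log₁₀[(Σ P·[cation]ₒ + Σ P·[anion]ᵢ) / (Σ P·[cation]ᵢ + Σ P·[anion]ₒ)]
Numerator = 1×8.76 + 6.4×140 + 0.6×34.1 = 925.2
Denominator = 1×117 + 6.4×12.7 + 0.6×112 = 265.5
Vm = 61.4 · log₁₀(3.4851) = 61.4 × (0.5422) = 33.29 mV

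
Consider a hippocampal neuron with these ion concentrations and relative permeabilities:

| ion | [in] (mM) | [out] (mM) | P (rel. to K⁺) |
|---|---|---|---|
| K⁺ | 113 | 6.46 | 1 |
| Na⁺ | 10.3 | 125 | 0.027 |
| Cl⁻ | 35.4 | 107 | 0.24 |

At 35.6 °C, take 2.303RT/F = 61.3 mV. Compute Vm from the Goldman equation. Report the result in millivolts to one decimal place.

-53.9 mV

Vm = 61.3 · log₁₀[(Σ P·[cation]ₒ + Σ P·[anion]ᵢ) / (Σ P·[cation]ᵢ + Σ P·[anion]ₒ)]
Numerator = 1×6.46 + 0.027×125 + 0.24×35.4 = 18.33
Denominator = 1×113 + 0.027×10.3 + 0.24×107 = 139
Vm = 61.3 · log₁₀(0.13192) = 61.3 × (-0.8797) = -53.93 mV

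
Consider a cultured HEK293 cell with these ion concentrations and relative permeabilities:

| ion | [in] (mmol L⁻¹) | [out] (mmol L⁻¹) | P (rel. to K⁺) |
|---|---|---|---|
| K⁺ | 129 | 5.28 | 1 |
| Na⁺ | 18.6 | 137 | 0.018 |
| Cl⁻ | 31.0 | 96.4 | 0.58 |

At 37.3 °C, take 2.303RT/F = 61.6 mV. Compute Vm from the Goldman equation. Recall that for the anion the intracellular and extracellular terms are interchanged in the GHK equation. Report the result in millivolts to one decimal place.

-52.8 mV

Vm = 61.6 · log₁₀[(Σ P·[cation]ₒ + Σ P·[anion]ᵢ) / (Σ P·[cation]ᵢ + Σ P·[anion]ₒ)]
Numerator = 1×5.28 + 0.018×137 + 0.58×31.0 = 25.73
Denominator = 1×129 + 0.018×18.6 + 0.58×96.4 = 185.2
Vm = 61.6 · log₁₀(0.13887) = 61.6 × (-0.8574) = -52.81 mV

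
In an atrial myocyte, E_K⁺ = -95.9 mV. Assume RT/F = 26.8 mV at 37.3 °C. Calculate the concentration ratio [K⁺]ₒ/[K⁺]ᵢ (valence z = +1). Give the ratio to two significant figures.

0.028

ln([out]/[in]) = E·z/(26.8) = -95.9 × 1 / 26.8 = -3.5784
[out]/[in] = e^(-3.5784) = 0.02792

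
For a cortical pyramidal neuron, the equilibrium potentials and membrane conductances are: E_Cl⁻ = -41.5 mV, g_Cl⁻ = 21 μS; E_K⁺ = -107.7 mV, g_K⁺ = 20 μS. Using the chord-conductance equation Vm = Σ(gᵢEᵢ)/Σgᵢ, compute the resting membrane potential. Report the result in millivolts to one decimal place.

-73.8 mV

Σ gᵢEᵢ = 21·(-41.5) + 20·(-107.7) = -3025.50
Σ gᵢ = 21 + 20 = 41
Vm = -3025.50 / 41 = -73.79 mV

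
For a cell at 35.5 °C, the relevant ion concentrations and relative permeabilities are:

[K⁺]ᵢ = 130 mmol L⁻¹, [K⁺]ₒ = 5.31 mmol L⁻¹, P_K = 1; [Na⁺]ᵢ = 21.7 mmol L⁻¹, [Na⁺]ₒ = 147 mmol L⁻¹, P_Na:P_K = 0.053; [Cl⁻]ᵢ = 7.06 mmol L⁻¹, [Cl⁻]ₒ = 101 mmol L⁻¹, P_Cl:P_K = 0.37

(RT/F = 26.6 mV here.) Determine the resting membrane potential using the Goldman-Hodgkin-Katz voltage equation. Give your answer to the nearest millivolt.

Vm = 26.6 · ln[(Σ P·[cation]ₒ + Σ P·[anion]ᵢ) / (Σ P·[cation]ᵢ + Σ P·[anion]ₒ)]
Numerator = 1×5.31 + 0.053×147 + 0.37×7.06 = 15.71
Denominator = 1×130 + 0.053×21.7 + 0.37×101 = 168.5
Vm = 26.6 · ln(0.093242) = 26.6 × (-2.3726) = -63.11 mV

-63 mV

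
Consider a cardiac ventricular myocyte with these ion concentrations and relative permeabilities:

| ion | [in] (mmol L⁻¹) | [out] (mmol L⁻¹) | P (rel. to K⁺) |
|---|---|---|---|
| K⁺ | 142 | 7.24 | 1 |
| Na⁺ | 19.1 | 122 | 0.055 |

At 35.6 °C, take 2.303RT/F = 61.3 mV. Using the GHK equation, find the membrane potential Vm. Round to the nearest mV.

Vm = 61.3 · log₁₀[(Σ P·[cation]ₒ + Σ P·[anion]ᵢ) / (Σ P·[cation]ᵢ + Σ P·[anion]ₒ)]
Numerator = 1×7.24 + 0.055×122 = 13.95
Denominator = 1×142 + 0.055×19.1 = 143.1
Vm = 61.3 · log₁₀(0.097518) = 61.3 × (-1.0109) = -61.97 mV

-62 mV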